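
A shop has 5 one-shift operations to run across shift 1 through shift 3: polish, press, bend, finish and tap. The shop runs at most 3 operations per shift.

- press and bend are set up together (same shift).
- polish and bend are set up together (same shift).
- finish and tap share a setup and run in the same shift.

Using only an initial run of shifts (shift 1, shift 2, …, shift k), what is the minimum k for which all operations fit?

With at most 3 per shift and 5 operations, at least 2 shifts are needed.
2 works (last occupied shift: shift 2): for example finish in shift 2; bend in shift 1; tap in shift 2; press in shift 1; polish in shift 1.

2 shifts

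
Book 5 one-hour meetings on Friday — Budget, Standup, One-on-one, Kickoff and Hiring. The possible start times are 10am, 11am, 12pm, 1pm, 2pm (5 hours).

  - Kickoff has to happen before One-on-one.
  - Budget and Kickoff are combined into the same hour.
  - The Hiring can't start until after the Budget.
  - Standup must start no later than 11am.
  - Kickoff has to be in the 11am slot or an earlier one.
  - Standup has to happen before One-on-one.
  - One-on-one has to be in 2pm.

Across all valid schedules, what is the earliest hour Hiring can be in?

Precedence pushes Hiring to at least 11am.
Hiring at 11am is achievable: Budget -> 10am, One-on-one -> 2pm, Hiring -> 11am, Standup -> 10am, Kickoff -> 10am.

11am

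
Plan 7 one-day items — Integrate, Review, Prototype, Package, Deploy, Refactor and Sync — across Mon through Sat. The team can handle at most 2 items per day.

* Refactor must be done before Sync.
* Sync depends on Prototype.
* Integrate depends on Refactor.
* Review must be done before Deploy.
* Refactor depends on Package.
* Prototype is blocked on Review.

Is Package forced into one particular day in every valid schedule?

Package can be Mon (e.g. Review in Mon, Package in Mon, Deploy in Thu, Integrate in Wed, Refactor in Tue, Sync in Wed, Prototype in Tue) or Tue (e.g. Integrate=Thu; Deploy=Wed; Sync=Thu; Review=Mon; Prototype=Tue; Package=Tue; Refactor=Wed).

No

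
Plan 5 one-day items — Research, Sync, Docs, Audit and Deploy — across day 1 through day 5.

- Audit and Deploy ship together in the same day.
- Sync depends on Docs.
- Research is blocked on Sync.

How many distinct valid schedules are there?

50

Splitting on Research: it can be day 3 (5), day 4 (15), day 5 (30). Listing each branch's schedules as (Sync, Docs, Audit, Deploy) by day number:
Research=day 3: (2,1,1,1) (2,1,2,2) (2,1,3,3) (2,1,4,4) (2,1,5,5) — 5.
Research=day 4: (2,1,1,1) (2,1,2,2) (2,1,3,3) (2,1,4,4) (2,1,5,5) (3,1,1,1) (3,1,2,2) (3,1,3,3) (3,1,4,4) (3,1,5,5) (3,2,1,1) (3,2,2,2) (3,2,3,3) (3,2,4,4) (3,2,5,5) — 15.
Research=day 5: (2,1,1,1) (2,1,2,2) (2,1,3,3) (2,1,4,4) (2,1,5,5) (3,1,1,1) (3,1,2,2) (3,1,3,3) (3,1,4,4) (3,1,5,5) (3,2,1,1) (3,2,2,2) (3,2,3,3) (3,2,4,4) (3,2,5,5) (4,1,1,1) (4,1,2,2) (4,1,3,3) (4,1,4,4) (4,1,5,5) (4,2,1,1) (4,2,2,2) (4,2,3,3) (4,2,4,4) (4,2,5,5) (4,3,1,1) (4,3,2,2) (4,3,3,3) (4,3,4,4) (4,3,5,5) — 30.
Summing: 5 + 15 + 30 = 50.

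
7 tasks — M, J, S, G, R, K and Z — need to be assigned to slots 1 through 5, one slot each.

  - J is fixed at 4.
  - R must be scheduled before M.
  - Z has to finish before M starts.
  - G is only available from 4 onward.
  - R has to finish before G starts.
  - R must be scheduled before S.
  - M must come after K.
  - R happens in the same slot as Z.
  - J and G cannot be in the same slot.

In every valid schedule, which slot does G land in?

G's window is 4–5.
J is fixed at 4, and G can't share a slot with J.
So G must be 5.

5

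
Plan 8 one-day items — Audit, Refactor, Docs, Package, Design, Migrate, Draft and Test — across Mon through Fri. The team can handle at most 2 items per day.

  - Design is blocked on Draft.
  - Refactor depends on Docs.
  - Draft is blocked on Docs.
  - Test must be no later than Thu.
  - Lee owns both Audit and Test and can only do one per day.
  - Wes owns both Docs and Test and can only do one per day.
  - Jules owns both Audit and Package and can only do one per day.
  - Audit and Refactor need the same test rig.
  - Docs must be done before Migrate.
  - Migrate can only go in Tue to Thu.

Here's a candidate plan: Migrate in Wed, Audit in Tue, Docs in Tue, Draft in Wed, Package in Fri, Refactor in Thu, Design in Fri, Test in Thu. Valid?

Docs must be done before Migrate — holds.
Audit and Refactor need the same test rig — holds.
Design is blocked on Draft — holds.
Wes owns both Docs and Test and can only do one per day — holds.
Draft is blocked on Docs — holds.
Jules owns both Audit and Package and can only do one per day — holds.
Test must be no later than Thu — holds.
The team can handle at most 2 items per day — holds.
Lee owns both Audit and Test and can only do one per day — holds.
Migrate can only go in Tue to Thu — holds.
Refactor depends on Docs — holds.

Valid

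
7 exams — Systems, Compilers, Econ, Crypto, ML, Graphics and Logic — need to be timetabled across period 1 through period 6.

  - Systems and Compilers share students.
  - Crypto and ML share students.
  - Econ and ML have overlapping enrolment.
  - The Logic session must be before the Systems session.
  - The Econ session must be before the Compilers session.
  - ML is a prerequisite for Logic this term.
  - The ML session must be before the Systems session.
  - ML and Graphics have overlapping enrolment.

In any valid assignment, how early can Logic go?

Precedence pushes Logic to at least period 2; downstream work caps Logic at period 5.
Logic at period 2 is achievable: Systems in period 3, Compilers in period 4, Graphics in period 2, Logic in period 2, Crypto in period 2, ML in period 1, Econ in period 2.

period 2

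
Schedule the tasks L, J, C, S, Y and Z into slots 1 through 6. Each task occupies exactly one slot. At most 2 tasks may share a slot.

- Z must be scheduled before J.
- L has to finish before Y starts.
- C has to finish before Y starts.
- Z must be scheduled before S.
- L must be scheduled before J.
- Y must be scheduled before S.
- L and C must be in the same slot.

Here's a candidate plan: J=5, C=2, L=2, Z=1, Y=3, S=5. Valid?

Yes

Y must be scheduled before S — holds.
L and C must be in the same slot — holds.
Z must be scheduled before S — holds.
L must be scheduled before J — holds.
Z must be scheduled before J — holds.
At most 2 tasks may share a slot — holds.
L has to finish before Y starts — holds.
C has to finish before Y starts — holds.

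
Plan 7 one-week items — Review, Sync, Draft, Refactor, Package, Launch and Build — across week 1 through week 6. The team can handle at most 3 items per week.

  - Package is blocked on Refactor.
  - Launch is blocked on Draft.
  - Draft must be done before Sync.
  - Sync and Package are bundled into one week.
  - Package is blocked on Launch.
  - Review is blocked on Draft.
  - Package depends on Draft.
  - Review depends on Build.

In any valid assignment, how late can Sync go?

Sync must be in the same week as Package, which can't be before week 3, so Sync is at least week 3.
Sync at week 6 is achievable: Draft in week 1, Review in week 2, Package in week 6, Build in week 1, Launch in week 2, Sync in week 6, Refactor in week 1.

week 6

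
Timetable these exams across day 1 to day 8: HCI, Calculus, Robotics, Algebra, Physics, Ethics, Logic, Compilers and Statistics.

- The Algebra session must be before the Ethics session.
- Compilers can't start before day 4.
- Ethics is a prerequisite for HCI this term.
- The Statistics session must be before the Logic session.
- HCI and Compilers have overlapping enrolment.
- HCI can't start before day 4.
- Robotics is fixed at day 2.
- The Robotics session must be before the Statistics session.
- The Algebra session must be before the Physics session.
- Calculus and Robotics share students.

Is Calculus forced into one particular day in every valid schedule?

Calculus can be day 1 (e.g. Compilers=day 5; Logic=day 4; Algebra=day 1; Robotics=day 2; Physics=day 2; Ethics=day 2; HCI=day 4; Statistics=day 3; Calculus=day 1) or day 3 (e.g. HCI -> day 4; Ethics -> day 2; Calculus -> day 3; Algebra -> day 1; Statistics -> day 3; Robotics -> day 2; Logic -> day 4; Compilers -> day 5; Physics -> day 2).

No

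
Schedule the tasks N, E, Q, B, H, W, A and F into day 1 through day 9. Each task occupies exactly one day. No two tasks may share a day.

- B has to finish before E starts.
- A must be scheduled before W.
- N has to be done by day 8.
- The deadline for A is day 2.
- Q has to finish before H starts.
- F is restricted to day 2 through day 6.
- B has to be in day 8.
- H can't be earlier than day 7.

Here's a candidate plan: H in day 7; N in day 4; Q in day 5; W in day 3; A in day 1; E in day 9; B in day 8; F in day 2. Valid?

Q has to finish before H starts — holds.
No two tasks may share a day — holds.
H can't be earlier than day 7 — holds.
F is restricted to day 2 through day 6 — holds.
A must be scheduled before W — holds.
B has to finish before E starts — holds.
B has to be in day 8 — holds.
The deadline for A is day 2 — holds.
N has to be done by day 8 — holds.

Yes, all constraints hold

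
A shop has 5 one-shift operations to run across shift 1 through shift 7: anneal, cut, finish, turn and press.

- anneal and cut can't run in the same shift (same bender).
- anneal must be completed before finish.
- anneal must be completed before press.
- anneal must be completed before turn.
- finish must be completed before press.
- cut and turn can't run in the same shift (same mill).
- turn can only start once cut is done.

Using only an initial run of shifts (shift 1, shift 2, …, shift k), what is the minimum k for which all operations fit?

The precedence chain requires at least 3 distinct shifts.
3 works (last occupied shift: shift 3): for example anneal -> shift 1; cut -> shift 2; finish -> shift 2; press -> shift 3; turn -> shift 3.

3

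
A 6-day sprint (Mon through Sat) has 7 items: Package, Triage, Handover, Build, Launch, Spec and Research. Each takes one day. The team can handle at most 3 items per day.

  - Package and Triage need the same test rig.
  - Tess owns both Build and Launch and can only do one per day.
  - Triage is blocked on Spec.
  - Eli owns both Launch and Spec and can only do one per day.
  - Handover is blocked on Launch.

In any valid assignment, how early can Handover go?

Tue

Precedence pushes Handover to at least Tue.
Handover at Tue is achievable: Build in Tue; Spec in Tue; Handover in Tue; Launch in Mon; Research in Mon; Package in Mon; Triage in Wed.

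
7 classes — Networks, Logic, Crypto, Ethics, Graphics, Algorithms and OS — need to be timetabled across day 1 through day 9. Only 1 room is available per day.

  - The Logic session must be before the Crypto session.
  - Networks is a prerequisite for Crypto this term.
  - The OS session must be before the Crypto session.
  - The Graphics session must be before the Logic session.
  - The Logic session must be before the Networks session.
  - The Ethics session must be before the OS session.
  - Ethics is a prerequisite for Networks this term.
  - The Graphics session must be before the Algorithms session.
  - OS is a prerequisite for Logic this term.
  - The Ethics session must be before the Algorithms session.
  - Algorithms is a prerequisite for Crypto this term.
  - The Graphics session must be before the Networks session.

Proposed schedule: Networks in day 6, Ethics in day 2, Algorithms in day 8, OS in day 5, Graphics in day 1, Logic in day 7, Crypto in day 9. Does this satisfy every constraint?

OS is a prerequisite for Logic this term — holds.
Algorithms is a prerequisite for Crypto this term — holds.
The OS session must be before the Crypto session — holds.
The Logic session must be before the Crypto session — holds.
The Ethics session must be before the Algorithms session — holds.
The Ethics session must be before the OS session — holds.
Only 1 room is available per day — holds.
Ethics is a prerequisite for Networks this term — holds.
The Graphics session must be before the Logic session — holds.
The Graphics session must be before the Algorithms session — holds.
Networks is a prerequisite for Crypto this term — holds.
The Logic session must be before the Networks session — violated.
The Graphics session must be before the Networks session — holds.

Invalid. The Logic session must be before the Networks session.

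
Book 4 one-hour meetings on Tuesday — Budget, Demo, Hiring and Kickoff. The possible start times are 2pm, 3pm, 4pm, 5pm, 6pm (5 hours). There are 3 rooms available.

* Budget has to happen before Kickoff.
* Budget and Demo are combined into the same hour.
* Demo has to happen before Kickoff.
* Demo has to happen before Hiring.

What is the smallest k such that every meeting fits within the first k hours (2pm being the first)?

2 hours

The precedence chain requires at least 2 distinct hours.
With at most 3 per hour and 4 meetings, at least 2 hours are needed.
2 works (last occupied hour: 3pm): for example Hiring -> 3pm; Budget -> 2pm; Kickoff -> 3pm; Demo -> 2pm.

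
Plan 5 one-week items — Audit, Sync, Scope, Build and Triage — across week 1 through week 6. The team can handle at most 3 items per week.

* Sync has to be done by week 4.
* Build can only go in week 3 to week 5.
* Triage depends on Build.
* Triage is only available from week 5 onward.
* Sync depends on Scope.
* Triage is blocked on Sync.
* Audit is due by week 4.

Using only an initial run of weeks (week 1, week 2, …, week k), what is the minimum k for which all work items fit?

The precedence chain requires at least 3 distinct weeks.
With at most 3 per week and 5 work items, at least 2 weeks are needed.
Triage can't be placed before week 5, so the schedule must run through at least week 5.
5 works (last occupied week: week 5): for example Sync in week 2, Build in week 3, Triage in week 5, Scope in week 1, Audit in week 1.

5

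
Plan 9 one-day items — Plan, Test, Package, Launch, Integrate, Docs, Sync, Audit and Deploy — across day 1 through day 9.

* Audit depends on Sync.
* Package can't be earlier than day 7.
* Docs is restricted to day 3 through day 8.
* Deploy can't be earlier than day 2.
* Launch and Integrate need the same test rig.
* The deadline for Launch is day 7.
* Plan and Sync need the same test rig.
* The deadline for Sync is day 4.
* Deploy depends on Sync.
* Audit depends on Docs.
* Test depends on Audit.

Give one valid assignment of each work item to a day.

Test=day 5; Plan=day 2; Deploy=day 2; Audit=day 4; Sync=day 1; Launch=day 1; Docs=day 3; Integrate=day 2; Package=day 7

Checking: Docs(day 3) before Audit(day 4); Sync(day 1) before Deploy(day 2); Sync(day 1) before Audit(day 4); Audit(day 4) before Test(day 5); Plan(day 2) != Sync(day 1); Launch(day 1) != Integrate(day 2); Deploy=day 2 in [day 2,day 9]; Launch=day 1 in [day 1,day 7]; Sync=day 1 in [day 1,day 4]; Docs=day 3 in [day 3,day 8]; Package=day 7 in [day 7,day 9].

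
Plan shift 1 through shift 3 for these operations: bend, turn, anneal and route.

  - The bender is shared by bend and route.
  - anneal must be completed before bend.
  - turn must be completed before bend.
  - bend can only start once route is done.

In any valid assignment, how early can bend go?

shift 2

Precedence pushes bend to at least shift 2.
bend at shift 2 is achievable: bend=shift 2, route=shift 1, turn=shift 1, anneal=shift 1.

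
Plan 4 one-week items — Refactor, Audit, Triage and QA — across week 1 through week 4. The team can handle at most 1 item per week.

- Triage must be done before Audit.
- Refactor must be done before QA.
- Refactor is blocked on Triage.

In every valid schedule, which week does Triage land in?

Downstream work caps Triage at week 2.
So Triage is pinned to week 1.

week 1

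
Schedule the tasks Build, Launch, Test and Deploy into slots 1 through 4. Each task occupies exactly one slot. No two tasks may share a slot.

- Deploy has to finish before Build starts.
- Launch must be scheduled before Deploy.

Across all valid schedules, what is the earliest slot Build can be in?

Precedence pushes Build to at least 3.
Build at 3 is achievable: Launch -> 1; Build -> 3; Deploy -> 2; Test -> 4.

3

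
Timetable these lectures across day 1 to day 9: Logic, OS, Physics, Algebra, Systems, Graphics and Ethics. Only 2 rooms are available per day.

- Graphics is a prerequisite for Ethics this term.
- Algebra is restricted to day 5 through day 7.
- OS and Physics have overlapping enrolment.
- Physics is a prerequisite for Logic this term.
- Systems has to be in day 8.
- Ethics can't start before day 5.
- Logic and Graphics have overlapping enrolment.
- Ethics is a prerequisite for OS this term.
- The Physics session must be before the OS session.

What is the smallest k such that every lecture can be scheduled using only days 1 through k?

The precedence chain requires at least 3 distinct days.
With at most 2 per day and 7 lectures, at least 4 days are needed.
Systems can't be placed before day 8, so the schedule must run through at least day 8.
8 works (last occupied day: day 8): for example Logic -> day 2, Graphics -> day 1, Ethics -> day 5, Systems -> day 8, OS -> day 6, Physics -> day 1, Algebra -> day 5.

8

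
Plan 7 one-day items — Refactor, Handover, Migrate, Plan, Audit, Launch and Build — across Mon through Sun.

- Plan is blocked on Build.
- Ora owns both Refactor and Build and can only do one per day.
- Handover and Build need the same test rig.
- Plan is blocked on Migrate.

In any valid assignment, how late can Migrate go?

Downstream work caps Migrate at Sat.
Migrate at Sat is achievable: Handover -> Tue, Plan -> Sun, Refactor -> Tue, Audit -> Mon, Launch -> Mon, Migrate -> Sat, Build -> Mon.

Sat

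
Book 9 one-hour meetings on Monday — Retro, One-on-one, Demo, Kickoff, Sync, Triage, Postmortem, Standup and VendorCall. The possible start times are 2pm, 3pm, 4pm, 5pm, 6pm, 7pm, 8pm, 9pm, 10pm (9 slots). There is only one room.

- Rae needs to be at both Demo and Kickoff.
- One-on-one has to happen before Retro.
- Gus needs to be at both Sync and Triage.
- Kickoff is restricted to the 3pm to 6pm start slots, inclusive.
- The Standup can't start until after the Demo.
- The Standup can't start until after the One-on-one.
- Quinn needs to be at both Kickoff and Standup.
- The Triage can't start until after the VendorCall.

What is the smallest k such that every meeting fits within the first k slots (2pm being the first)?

The precedence chain requires at least 2 distinct slots.
With at most 1 per slot and 9 meetings, at least 9 slots are needed.
9 works (last occupied slot: 10pm): for example Retro in 6pm; Postmortem in 10pm; VendorCall in 7pm; One-on-one in 2pm; Standup in 5pm; Triage in 8pm; Demo in 4pm; Kickoff in 3pm; Sync in 9pm.

9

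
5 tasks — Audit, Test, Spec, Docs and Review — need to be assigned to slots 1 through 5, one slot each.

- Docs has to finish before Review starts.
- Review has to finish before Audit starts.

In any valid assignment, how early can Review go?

2

Precedence pushes Review to at least 2; downstream work caps Review at 4.
Review at 2 is achievable: Review in 2; Audit in 3; Spec in 1; Docs in 1; Test in 1.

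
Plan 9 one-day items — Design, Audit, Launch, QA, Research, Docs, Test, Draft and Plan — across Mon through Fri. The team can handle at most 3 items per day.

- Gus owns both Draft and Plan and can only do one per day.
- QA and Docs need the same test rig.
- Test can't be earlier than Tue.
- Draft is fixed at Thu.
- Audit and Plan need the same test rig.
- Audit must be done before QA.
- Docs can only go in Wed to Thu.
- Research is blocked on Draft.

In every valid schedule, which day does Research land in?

Precedence pushes Research to at least Fri.
So Research is pinned to Fri.

Fri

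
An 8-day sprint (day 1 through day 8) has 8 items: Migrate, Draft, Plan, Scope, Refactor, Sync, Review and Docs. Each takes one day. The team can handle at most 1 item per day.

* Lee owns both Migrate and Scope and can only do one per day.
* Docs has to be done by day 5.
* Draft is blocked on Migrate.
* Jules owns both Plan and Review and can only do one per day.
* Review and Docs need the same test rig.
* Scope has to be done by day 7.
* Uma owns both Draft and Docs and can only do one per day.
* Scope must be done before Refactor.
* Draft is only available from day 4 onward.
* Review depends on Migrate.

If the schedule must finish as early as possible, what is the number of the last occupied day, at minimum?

The precedence chain requires at least 2 distinct days.
With at most 1 per day and 8 work items, at least 8 days are needed.
Draft can't be placed before day 4, so the schedule must run through at least day 4.
8 works (last occupied day: day 8): for example Docs in day 1, Draft in day 4, Plan in day 7, Scope in day 2, Sync in day 8, Migrate in day 3, Refactor in day 5, Review in day 6.

8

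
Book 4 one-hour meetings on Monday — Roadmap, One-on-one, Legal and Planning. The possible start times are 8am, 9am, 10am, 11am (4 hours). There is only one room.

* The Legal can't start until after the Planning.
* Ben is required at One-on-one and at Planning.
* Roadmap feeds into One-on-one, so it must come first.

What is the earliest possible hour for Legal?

9am

Precedence pushes Legal to at least 9am.
Legal at 9am is achievable: Legal -> 9am; One-on-one -> 11am; Roadmap -> 10am; Planning -> 8am.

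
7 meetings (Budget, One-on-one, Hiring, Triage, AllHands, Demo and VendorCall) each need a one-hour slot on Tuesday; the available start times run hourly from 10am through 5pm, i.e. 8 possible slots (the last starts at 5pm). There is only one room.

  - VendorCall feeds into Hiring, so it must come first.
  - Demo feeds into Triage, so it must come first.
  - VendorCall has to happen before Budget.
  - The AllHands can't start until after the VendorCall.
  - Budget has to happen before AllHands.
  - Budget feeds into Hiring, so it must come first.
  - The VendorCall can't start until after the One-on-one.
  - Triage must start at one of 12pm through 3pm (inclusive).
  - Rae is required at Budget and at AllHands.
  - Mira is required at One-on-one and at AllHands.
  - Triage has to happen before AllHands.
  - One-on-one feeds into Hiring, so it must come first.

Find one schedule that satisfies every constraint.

Hiring in 3pm, Triage in 12pm, VendorCall in 1pm, Budget in 2pm, AllHands in 4pm, One-on-one in 10am, Demo in 11am

Checking: Demo(11am) before Triage(12pm); One-on-one(10am) before Hiring(3pm); Triage(12pm) before AllHands(4pm); Budget(2pm) before Hiring(3pm); VendorCall(1pm) before Budget(2pm); Budget(2pm) before AllHands(4pm); VendorCall(1pm) before AllHands(4pm); One-on-one(10am) before VendorCall(1pm); VendorCall(1pm) before Hiring(3pm); Budget(2pm) != AllHands(4pm); One-on-one(10am) != AllHands(4pm); Triage=12pm in [12pm,3pm]; max 1 per slot (cap 1).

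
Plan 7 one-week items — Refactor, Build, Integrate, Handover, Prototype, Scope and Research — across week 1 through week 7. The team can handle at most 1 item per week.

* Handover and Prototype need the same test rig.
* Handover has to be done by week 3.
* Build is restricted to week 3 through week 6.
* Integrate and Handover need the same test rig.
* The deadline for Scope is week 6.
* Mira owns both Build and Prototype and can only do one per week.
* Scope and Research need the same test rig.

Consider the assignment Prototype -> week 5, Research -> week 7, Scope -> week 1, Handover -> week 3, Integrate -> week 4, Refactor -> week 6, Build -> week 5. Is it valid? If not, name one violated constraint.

The deadline for Scope is week 6 — holds.
Scope and Research need the same test rig — holds.
Mira owns both Build and Prototype and can only do one per week — violated.
Build is restricted to week 3 through week 6 — holds.
Handover has to be done by week 3 — holds.
Handover and Prototype need the same test rig — holds.
The team can handle at most 1 item per week — violated.
Integrate and Handover need the same test rig — holds.

No — it violates: Mira owns both Build and Prototype and can only do one per week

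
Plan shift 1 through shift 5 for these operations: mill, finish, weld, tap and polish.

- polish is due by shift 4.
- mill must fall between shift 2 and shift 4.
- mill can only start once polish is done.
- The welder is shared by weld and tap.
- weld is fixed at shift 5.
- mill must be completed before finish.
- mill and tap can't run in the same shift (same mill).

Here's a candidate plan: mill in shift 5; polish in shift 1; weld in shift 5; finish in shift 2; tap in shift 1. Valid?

weld is fixed at shift 5 — holds.
mill and tap can't run in the same shift (same mill) — holds.
mill must be completed before finish — violated.
The welder is shared by weld and tap — holds.
mill can only start once polish is done — holds.
polish is due by shift 4 — holds.
mill must fall between shift 2 and shift 4 — violated.

Invalid. mill must be completed before finish.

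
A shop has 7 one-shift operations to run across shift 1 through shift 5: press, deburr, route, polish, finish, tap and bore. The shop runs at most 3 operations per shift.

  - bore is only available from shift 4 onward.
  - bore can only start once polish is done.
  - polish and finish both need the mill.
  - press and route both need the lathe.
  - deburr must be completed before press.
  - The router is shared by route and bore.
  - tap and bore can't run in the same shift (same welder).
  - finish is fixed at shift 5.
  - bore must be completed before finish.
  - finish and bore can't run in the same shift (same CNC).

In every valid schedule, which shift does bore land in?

bore's window is shift 4–shift 5.
finish is fixed at shift 5, and bore can't share a shift with finish.
So bore must be shift 4.

shift 4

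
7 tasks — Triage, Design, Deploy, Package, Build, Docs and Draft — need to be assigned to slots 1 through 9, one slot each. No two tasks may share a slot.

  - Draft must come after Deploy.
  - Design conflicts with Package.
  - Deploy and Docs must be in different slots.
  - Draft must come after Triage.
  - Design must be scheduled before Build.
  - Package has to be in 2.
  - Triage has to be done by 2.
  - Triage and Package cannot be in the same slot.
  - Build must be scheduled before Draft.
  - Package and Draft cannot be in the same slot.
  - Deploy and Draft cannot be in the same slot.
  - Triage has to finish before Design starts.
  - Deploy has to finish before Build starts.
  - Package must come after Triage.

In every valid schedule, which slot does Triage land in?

Triage's window is 1–2.
Package is fixed at 2, and Triage can't share a slot with Package.
So Triage must be 1.

1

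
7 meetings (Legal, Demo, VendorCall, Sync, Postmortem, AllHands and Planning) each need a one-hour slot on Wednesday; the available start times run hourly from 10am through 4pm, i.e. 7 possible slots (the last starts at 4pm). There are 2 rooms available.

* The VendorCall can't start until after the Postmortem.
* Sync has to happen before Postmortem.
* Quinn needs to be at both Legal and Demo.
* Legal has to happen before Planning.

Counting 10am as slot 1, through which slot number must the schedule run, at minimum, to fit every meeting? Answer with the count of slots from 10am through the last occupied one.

The precedence chain requires at least 3 distinct slots.
With at most 2 per slot and 7 meetings, at least 4 slots are needed.
4 works (last occupied slot: 1pm): for example Planning=11am; VendorCall=12pm; Demo=12pm; AllHands=1pm; Sync=10am; Legal=10am; Postmortem=11am.

4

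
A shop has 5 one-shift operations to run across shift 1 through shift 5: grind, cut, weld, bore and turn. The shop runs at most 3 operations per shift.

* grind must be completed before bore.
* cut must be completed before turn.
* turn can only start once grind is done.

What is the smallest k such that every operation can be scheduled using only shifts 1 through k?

2 shifts

The precedence chain requires at least 2 distinct shifts.
With at most 3 per shift and 5 operations, at least 2 shifts are needed.
2 works (last occupied shift: shift 2): for example turn in shift 2, weld in shift 1, bore in shift 2, cut in shift 1, grind in shift 1.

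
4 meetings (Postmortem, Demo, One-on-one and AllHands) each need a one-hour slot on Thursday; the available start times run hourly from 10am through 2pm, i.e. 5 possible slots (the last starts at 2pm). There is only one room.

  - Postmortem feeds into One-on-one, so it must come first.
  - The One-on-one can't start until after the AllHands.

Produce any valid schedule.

AllHands=11am, Postmortem=10am, Demo=1pm, One-on-one=12pm

Checking: AllHands(11am) before One-on-one(12pm); Postmortem(10am) before One-on-one(12pm); max 1 per slot (cap 1).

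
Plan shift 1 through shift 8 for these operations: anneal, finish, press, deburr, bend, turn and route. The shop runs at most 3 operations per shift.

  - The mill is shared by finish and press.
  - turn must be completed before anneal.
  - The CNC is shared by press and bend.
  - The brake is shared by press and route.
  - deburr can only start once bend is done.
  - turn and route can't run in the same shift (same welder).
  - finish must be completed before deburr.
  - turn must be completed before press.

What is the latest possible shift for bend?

shift 7

Downstream work caps bend at shift 7.
bend at shift 7 is achievable: finish in shift 1; route in shift 3; deburr in shift 8; press in shift 2; bend in shift 7; turn in shift 1; anneal in shift 2.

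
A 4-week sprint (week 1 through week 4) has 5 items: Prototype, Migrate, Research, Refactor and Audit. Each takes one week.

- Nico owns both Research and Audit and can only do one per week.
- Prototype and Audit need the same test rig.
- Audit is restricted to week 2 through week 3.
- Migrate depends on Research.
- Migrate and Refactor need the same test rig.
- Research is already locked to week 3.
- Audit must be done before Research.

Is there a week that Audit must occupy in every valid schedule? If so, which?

week 2

Audit's window is week 2–week 3.
Research is fixed at week 3, and Audit can't share a week with Research.
So Audit must be week 2.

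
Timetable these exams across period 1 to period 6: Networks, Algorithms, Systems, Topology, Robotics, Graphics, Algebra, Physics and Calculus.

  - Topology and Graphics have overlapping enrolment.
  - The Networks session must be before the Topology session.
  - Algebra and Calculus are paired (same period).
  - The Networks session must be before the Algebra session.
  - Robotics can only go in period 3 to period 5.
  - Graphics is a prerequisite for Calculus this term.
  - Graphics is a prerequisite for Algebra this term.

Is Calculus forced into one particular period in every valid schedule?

No

Calculus can be period 2 (e.g. Robotics=period 3; Graphics=period 1; Topology=period 2; Physics=period 1; Algebra=period 2; Systems=period 1; Networks=period 1; Calculus=period 2; Algorithms=period 1) or period 3 (e.g. Networks in period 1; Algebra in period 3; Graphics in period 1; Systems in period 1; Topology in period 2; Algorithms in period 1; Robotics in period 3; Calculus in period 3; Physics in period 1).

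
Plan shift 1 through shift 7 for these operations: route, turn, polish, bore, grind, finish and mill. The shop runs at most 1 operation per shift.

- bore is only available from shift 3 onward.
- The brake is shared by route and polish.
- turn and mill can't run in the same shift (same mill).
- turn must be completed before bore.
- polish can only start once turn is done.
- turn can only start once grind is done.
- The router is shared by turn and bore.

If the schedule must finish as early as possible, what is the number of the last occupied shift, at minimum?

The precedence chain requires at least 3 distinct shifts.
With at most 1 per shift and 7 operations, at least 7 shifts are needed.
7 works (last occupied shift: shift 7): for example finish=shift 6; polish=shift 4; bore=shift 3; route=shift 5; turn=shift 2; grind=shift 1; mill=shift 7.

7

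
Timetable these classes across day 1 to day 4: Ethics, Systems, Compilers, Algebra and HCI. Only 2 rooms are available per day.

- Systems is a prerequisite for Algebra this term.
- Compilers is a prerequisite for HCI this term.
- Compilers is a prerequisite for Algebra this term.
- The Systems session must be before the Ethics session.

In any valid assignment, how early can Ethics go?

day 2

Precedence pushes Ethics to at least day 2.
Ethics at day 2 is achievable: Systems in day 1, Ethics in day 2, HCI in day 3, Algebra in day 2, Compilers in day 1.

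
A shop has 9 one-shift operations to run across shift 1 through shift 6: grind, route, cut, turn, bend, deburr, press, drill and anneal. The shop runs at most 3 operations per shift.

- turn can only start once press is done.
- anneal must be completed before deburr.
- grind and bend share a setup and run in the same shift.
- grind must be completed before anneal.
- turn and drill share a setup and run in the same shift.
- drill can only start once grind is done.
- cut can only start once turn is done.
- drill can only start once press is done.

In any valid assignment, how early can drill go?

Precedence pushes drill to at least shift 2; drill must be in the same shift as turn, which can't be after shift 5, so drill is at most shift 5.
drill at shift 2 is achievable: drill -> shift 2; cut -> shift 3; deburr -> shift 3; grind -> shift 1; turn -> shift 2; anneal -> shift 2; bend -> shift 1; press -> shift 1; route -> shift 3.

shift 2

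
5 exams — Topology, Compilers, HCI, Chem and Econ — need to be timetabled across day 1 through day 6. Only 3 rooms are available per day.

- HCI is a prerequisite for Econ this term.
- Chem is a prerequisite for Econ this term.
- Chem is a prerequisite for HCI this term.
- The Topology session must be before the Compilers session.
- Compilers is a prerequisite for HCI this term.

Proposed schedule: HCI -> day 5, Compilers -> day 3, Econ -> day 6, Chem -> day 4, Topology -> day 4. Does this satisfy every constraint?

No — it violates: The Topology session must be before the Compilers session

Chem is a prerequisite for HCI this term — holds.
The Topology session must be before the Compilers session — violated.
Chem is a prerequisite for Econ this term — holds.
HCI is a prerequisite for Econ this term — holds.
Compilers is a prerequisite for HCI this term — holds.
Only 3 rooms are available per day — holds.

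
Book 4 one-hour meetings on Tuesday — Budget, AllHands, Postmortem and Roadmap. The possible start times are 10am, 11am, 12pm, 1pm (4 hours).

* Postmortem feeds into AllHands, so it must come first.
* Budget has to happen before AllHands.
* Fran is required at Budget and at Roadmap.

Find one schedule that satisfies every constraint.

Budget -> 10am, Roadmap -> 11am, Postmortem -> 10am, AllHands -> 11am

Checking: Budget(10am) before AllHands(11am); Postmortem(10am) before AllHands(11am); Budget(10am) != Roadmap(11am).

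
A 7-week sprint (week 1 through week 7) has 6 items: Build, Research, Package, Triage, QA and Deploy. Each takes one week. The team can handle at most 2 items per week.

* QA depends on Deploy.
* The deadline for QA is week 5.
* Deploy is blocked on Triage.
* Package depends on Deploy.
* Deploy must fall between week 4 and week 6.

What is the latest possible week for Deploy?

week 4

Deploy is available from week 4; Deploy's own window allows nothing later than week 6; downstream work caps Deploy at week 4.
Deploy at week 4 is achievable: QA in week 5; Build in week 1; Research in week 2; Package in week 5; Triage in week 1; Deploy in week 4.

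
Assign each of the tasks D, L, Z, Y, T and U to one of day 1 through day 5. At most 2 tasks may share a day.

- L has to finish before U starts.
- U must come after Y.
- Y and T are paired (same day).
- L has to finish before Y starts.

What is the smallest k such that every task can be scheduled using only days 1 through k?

The precedence chain requires at least 3 distinct days.
With at most 2 per day and 6 tasks, at least 3 days are needed.
3 works (last occupied day: day 3): for example D in day 1, L in day 1, Y in day 2, Z in day 3, U in day 3, T in day 2.

3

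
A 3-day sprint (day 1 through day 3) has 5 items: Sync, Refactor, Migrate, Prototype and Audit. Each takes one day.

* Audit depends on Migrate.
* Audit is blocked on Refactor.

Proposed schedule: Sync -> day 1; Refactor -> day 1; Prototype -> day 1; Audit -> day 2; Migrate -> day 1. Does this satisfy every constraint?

Audit depends on Migrate — holds.
Audit is blocked on Refactor — holds.

Valid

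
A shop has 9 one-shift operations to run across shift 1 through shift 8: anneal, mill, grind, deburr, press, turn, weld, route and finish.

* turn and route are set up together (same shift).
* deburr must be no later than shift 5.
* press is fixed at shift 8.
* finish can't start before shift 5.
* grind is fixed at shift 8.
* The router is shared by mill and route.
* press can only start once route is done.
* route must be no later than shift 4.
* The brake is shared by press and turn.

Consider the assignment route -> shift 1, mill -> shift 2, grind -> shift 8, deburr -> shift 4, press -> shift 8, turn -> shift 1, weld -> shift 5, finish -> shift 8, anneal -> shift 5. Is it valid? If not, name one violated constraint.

Valid

press is fixed at shift 8 — holds.
deburr must be no later than shift 5 — holds.
route must be no later than shift 4 — holds.
turn and route are set up together (same shift) — holds.
The router is shared by mill and route — holds.
press can only start once route is done — holds.
grind is fixed at shift 8 — holds.
finish can't start before shift 5 — holds.
The brake is shared by press and turn — holds.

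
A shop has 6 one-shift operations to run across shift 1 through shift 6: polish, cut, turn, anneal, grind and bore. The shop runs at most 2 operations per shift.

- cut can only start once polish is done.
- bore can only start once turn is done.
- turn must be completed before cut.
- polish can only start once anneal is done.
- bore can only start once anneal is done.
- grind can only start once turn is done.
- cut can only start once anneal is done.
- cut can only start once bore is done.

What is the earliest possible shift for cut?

Precedence pushes cut to at least shift 3.
cut at shift 3 is achievable: cut=shift 3; polish=shift 2; grind=shift 3; anneal=shift 1; bore=shift 2; turn=shift 1.

shift 3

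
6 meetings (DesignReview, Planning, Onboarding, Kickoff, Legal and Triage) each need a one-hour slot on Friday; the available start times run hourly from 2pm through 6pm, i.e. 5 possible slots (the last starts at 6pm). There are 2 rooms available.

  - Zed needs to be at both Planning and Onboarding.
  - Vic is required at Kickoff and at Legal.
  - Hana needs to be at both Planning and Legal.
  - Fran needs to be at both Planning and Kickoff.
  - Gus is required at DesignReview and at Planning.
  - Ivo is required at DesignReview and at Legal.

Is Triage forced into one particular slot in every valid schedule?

No

Triage can be 2pm (e.g. Planning -> 3pm, Onboarding -> 4pm, Legal -> 5pm, Triage -> 2pm, DesignReview -> 2pm, Kickoff -> 4pm) or 3pm (e.g. Onboarding=2pm, Triage=3pm, Planning=3pm, DesignReview=2pm, Kickoff=4pm, Legal=5pm).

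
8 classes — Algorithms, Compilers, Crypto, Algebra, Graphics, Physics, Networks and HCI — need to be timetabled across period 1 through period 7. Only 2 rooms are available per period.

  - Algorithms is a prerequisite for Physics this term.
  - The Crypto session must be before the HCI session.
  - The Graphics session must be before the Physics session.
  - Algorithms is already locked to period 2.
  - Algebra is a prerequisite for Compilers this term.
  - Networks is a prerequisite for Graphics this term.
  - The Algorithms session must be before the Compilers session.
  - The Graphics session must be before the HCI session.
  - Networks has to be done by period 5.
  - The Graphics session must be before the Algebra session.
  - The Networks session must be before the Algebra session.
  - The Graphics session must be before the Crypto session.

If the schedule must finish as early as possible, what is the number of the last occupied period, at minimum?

The precedence chain requires at least 4 distinct periods.
With at most 2 per period and 8 classes, at least 4 periods are needed.
Could 4 periods be enough, i.e. nothing placed later than period 4? No: Algorithms's window within 4 periods is {period 2}; Networks's window within 4 periods is {period 1, period 2, period 3, period 4}; Compilers must come after Algorithms (at period 2 or later) → {period 3, period 4}; Algebra must come before Compilers (at period 4 or earlier) → {period 1, period 2, period 3}; Physics must come after Graphics (at period 1 or later) → {period 2, period 3, period 4}; Graphics must come before Physics (at period 4 or earlier) → {period 1, period 2, period 3}; Graphics must come after Networks (at period 1 or later) → {period 2, period 3}; Networks must come before Graphics (at period 3 or earlier) → {period 1, period 2}; Physics must come after Algorithms (at period 2 or later) → {period 3, period 4}; Crypto must come after Graphics (at period 2 or later) → {period 3, period 4}; HCI must come after Crypto (at period 3 or later) → {period 4}; Crypto must come before HCI (at period 4 or earlier) → {period 3}; Algebra must come after Networks (at period 1 or later) → {period 2, period 3}; Algebra must come after Graphics (at period 2 or later) → {period 3}; Compilers can't use period 3, already full with Crypto and Algebra (limit 2) → {period 4}; Physics can't use period 3, already full with Crypto and Algebra (limit 2) → {period 4}; that puts Compilers, Physics and HCI all in period 4 — more than 2 per period.
So 4 periods is not enough.
5 works (last occupied period: period 5): for example Compilers -> period 4; Algebra -> period 3; Crypto -> period 3; Networks -> period 1; HCI -> period 5; Physics -> period 4; Graphics -> period 2; Algorithms -> period 2.

5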